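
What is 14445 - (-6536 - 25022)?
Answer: 46003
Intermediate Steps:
14445 - (-6536 - 25022) = 14445 - 1*(-31558) = 14445 + 31558 = 46003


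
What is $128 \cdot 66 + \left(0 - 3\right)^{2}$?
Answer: $8457$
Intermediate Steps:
$128 \cdot 66 + \left(0 - 3\right)^{2} = 8448 + \left(-3\right)^{2} = 8448 + 9 = 8457$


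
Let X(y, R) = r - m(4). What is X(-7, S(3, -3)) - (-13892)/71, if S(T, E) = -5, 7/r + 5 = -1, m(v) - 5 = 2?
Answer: 79873/426 ≈ 187.50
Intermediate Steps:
m(v) = 7 (m(v) = 5 + 2 = 7)
r = -7/6 (r = 7/(-5 - 1) = 7/(-6) = 7*(-1/6) = -7/6 ≈ -1.1667)
X(y, R) = -49/6 (X(y, R) = -7/6 - 1*7 = -7/6 - 7 = -49/6)
X(-7, S(3, -3)) - (-13892)/71 = -49/6 - (-13892)/71 = -49/6 - 92*(-151/71) = -49/6 + 13892/71 = 79873/426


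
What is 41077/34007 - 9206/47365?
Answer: 1632543663/1610741555 ≈ 1.0135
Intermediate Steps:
41077/34007 - 9206/47365 = 1632543663/1610741555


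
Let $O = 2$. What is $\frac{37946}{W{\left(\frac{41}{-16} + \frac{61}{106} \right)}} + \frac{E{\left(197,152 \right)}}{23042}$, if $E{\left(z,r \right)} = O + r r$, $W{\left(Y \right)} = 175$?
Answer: $\frac{439197641}{2016175} \approx 217.84$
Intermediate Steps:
$E{\left(z,r \right)} = 2 + r^{2}$ ($E{\left(z,r \right)} = 2 + r r = 2 + r^{2}$)
$\frac{37946}{W{\left(\frac{41}{-16} + \frac{61}{106} \right)}} + \frac{E{\left(197,152 \right)}}{23042} = \frac{37946}{175} + \frac{2 + 152^{2}}{23042} = 37946 \cdot \frac{1}{175} + \left(2 + 23104\right) \frac{1}{23042} = \frac{37946}{175} + 23106 \cdot \frac{1}{23042} = \frac{37946}{175} + \frac{11553}{11521} = \frac{439197641}{2016175}$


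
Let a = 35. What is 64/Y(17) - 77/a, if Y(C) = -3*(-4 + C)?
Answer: -749/195 ≈ -3.8410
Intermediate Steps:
Y(C) = 12 - 3*C
64/Y(17) - 77/a = 64/(12 - 3*17) - 77/35 = 64/(12 - 51) - 77*1/35 = 64/(-39) - 11/5 = 64*(-1/39) - 11/5 = -64/39 - 11/5 = -749/195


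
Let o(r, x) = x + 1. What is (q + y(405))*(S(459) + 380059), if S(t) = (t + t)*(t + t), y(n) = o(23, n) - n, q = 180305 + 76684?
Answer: 314243003170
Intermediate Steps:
o(r, x) = 1 + x
q = 256989
y(n) = 1 (y(n) = (1 + n) - n = 1)
S(t) = 4*t² (S(t) = (2*t)*(2*t) = 4*t²)
(q + y(405))*(S(459) + 380059) = (256989 + 1)*(4*459² + 380059) = 256990*(4*210681 + 380059) = 256990*(842724 + 380059) = 256990*1222783 = 314243003170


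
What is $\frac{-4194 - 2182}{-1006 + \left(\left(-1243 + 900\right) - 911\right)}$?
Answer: $\frac{1594}{565} \approx 2.8212$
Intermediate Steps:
$\frac{-4194 - 2182}{-1006 + \left(\left(-1243 + 900\right) - 911\right)} = - \frac{6376}{-1006 - 1254} = - \frac{6376}{-2260} = \left(-6376\right) \left(- \frac{1}{2260}\right) = \frac{1594}{565}$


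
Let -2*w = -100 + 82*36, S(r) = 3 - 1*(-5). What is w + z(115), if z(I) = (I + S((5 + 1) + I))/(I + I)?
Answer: -327857/230 ≈ -1425.5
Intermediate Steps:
S(r) = 8 (S(r) = 3 + 5 = 8)
w = -1426 (w = -(-100 + 82*36)/2 = -(-100 + 2952)/2 = -½*2852 = -1426)
z(I) = (8 + I)/(2*I) (z(I) = (I + 8)/(I + I) = (8 + I)/((2*I)) = (8 + I)*(1/(2*I)) = (8 + I)/(2*I))
w + z(115) = -1426 + (½)*(8 + 115)/115 = -1426 + (½)*(1/115)*123 = -1426 + 123/230 = -327857/230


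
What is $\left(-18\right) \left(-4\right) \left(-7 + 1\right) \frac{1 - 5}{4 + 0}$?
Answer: $432$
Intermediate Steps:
$\left(-18\right) \left(-4\right) \left(-7 + 1\right) \frac{1 - 5}{4 + 0} = 72 \left(- 6 \left(- \frac{4}{4}\right)\right) = 72 \left(- 6 \left(\left(-4\right) \frac{1}{4}\right)\right) = 72 \left(\left(-6\right) \left(-1\right)\right) = 72 \cdot 6 = 432$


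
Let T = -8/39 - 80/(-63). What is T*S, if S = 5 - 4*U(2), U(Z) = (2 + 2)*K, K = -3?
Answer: 46216/819 ≈ 56.430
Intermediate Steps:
U(Z) = -12 (U(Z) = (2 + 2)*(-3) = 4*(-3) = -12)
T = 872/819 (T = -8*1/39 - 80*(-1/63) = -8/39 + 80/63 = 872/819 ≈ 1.0647)
S = 53 (S = 5 - 4*(-12) = 5 + 48 = 53)
T*S = (872/819)*53 = 46216/819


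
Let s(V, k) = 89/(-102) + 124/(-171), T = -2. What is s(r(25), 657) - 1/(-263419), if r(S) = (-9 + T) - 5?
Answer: -2446893277/1531518066 ≈ -1.5977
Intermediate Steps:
r(S) = -16 (r(S) = (-9 - 2) - 5 = -11 - 5 = -16)
s(V, k) = -9289/5814 (s(V, k) = 89*(-1/102) + 124*(-1/171) = -89/102 - 124/171 = -9289/5814)
s(r(25), 657) - 1/(-263419) = -9289/5814 - 1/(-263419) = -9289/5814 - 1*(-1/263419) = -9289/5814 + 1/263419 = -2446893277/1531518066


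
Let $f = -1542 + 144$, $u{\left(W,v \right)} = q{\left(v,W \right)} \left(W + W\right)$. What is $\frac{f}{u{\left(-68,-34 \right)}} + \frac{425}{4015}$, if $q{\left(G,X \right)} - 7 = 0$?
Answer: $\frac{601757}{382228} \approx 1.5743$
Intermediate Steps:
$q{\left(G,X \right)} = 7$ ($q{\left(G,X \right)} = 7 + 0 = 7$)
$u{\left(W,v \right)} = 14 W$ ($u{\left(W,v \right)} = 7 \left(W + W\right) = 7 \cdot 2 W = 14 W$)
$f = -1398$
$\frac{f}{u{\left(-68,-34 \right)}} + \frac{425}{4015} = - \frac{1398}{14 \left(-68\right)} + \frac{425}{4015} = - \frac{1398}{-952} + 425 \cdot \frac{1}{4015} = \left(-1398\right) \left(- \frac{1}{952}\right) + \frac{85}{803} = \frac{699}{476} + \frac{85}{803} = \frac{601757}{382228}$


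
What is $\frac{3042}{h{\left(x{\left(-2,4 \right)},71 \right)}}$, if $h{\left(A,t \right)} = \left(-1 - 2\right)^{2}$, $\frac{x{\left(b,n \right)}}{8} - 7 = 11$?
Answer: $338$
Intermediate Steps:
$x{\left(b,n \right)} = 144$ ($x{\left(b,n \right)} = 56 + 8 \cdot 11 = 56 + 88 = 144$)
$h{\left(A,t \right)} = 9$ ($h{\left(A,t \right)} = \left(-3\right)^{2} = 9$)
$\frac{3042}{h{\left(x{\left(-2,4 \right)},71 \right)}} = \frac{3042}{9} = 3042 \cdot \frac{1}{9} = 338$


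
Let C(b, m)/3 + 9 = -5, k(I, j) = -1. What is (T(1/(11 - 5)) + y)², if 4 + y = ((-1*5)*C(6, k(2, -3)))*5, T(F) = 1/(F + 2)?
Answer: 185068816/169 ≈ 1.0951e+6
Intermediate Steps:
C(b, m) = -42 (C(b, m) = -27 + 3*(-5) = -27 - 15 = -42)
T(F) = 1/(2 + F)
y = 1046 (y = -4 + (-1*5*(-42))*5 = -4 - 5*(-42)*5 = -4 + 210*5 = -4 + 1050 = 1046)
(T(1/(11 - 5)) + y)² = (1/(2 + 1/(11 - 5)) + 1046)² = (1/(2 + 1/6) + 1046)² = (1/(2 + ⅙) + 1046)² = (1/(13/6) + 1046)² = (6/13 + 1046)² = (13604/13)² = 185068816/169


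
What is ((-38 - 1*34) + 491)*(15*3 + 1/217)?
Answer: 4091954/217 ≈ 18857.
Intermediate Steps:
((-38 - 1*34) + 491)*(15*3 + 1/217) = ((-38 - 34) + 491)*(45 + 1/217) = (-72 + 491)*(9766/217) = 419*(9766/217) = 4091954/217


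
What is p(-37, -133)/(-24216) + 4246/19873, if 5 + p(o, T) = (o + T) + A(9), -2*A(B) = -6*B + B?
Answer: 211703537/962489136 ≈ 0.21995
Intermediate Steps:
A(B) = 5*B/2 (A(B) = -(-6*B + B)/2 = -(-5)*B/2 = 5*B/2)
p(o, T) = 35/2 + T + o (p(o, T) = -5 + ((o + T) + (5/2)*9) = -5 + ((T + o) + 45/2) = -5 + (45/2 + T + o) = 35/2 + T + o)
p(-37, -133)/(-24216) + 4246/19873 = (35/2 - 133 - 37)/(-24216) + 4246/19873 = -305/2*(-1/24216) + 4246*(1/19873) = 305/48432 + 4246/19873 = 211703537/962489136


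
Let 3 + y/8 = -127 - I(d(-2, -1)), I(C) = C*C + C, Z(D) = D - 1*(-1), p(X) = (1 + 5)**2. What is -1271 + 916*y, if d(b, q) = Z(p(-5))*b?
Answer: -40539767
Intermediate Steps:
p(X) = 36 (p(X) = 6**2 = 36)
Z(D) = 1 + D (Z(D) = D + 1 = 1 + D)
d(b, q) = 37*b (d(b, q) = (1 + 36)*b = 37*b)
I(C) = C + C**2 (I(C) = C**2 + C = C + C**2)
y = -44256 (y = -24 + 8*(-127 - 37*(-2)*(1 + 37*(-2))) = -24 + 8*(-127 - (-74)*(1 - 74)) = -24 + 8*(-127 - (-74)*(-73)) = -24 + 8*(-127 - 1*5402) = -24 + 8*(-127 - 5402) = -24 + 8*(-5529) = -24 - 44232 = -44256)
-1271 + 916*y = -1271 + 916*(-44256) = -1271 - 40538496 = -40539767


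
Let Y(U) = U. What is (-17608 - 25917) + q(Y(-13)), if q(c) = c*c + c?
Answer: -43369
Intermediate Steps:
q(c) = c + c**2 (q(c) = c**2 + c = c + c**2)
(-17608 - 25917) + q(Y(-13)) = (-17608 - 25917) - 13*(1 - 13) = -43525 - 13*(-12) = -43525 + 156 = -43369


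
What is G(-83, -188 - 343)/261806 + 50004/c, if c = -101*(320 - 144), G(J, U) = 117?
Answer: -1636158429/581732932 ≈ -2.8126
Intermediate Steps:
c = -17776 (c = -101*176 = -17776)
G(-83, -188 - 343)/261806 + 50004/c = 117/261806 + 50004/(-17776) = 117*(1/261806) + 50004*(-1/17776) = 117/261806 - 12501/4444 = -1636158429/581732932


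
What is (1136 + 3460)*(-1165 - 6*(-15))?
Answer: -4940700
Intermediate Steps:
(1136 + 3460)*(-1165 - 6*(-15)) = 4596*(-1165 + 90) = 4596*(-1075) = -4940700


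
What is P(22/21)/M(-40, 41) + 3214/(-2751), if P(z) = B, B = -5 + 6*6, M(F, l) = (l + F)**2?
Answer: 82067/2751 ≈ 29.832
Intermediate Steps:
M(F, l) = (F + l)**2
B = 31 (B = -5 + 36 = 31)
P(z) = 31
P(22/21)/M(-40, 41) + 3214/(-2751) = 31/((-40 + 41)**2) + 3214/(-2751) = 31/(1**2) + 3214*(-1/2751) = 31/1 - 3214/2751 = 31*1 - 3214/2751 = 31 - 3214/2751 = 82067/2751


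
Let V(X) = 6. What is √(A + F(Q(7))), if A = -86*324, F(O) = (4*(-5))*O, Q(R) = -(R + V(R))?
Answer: 2*I*√6901 ≈ 166.14*I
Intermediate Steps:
Q(R) = -6 - R (Q(R) = -(R + 6) = -(6 + R) = -6 - R)
F(O) = -20*O
A = -27864
√(A + F(Q(7))) = √(-27864 - 20*(-6 - 1*7)) = √(-27864 - 20*(-6 - 7)) = √(-27864 - 20*(-13)) = √(-27864 + 260) = √(-27604) = 2*I*√6901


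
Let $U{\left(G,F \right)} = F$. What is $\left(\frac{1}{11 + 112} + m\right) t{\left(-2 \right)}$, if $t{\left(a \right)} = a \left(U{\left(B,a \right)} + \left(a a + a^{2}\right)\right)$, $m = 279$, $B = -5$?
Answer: $- \frac{137272}{41} \approx -3348.1$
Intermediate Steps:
$t{\left(a \right)} = a \left(a + 2 a^{2}\right)$ ($t{\left(a \right)} = a \left(a + \left(a a + a^{2}\right)\right) = a \left(a + \left(a^{2} + a^{2}\right)\right) = a \left(a + 2 a^{2}\right)$)
$\left(\frac{1}{11 + 112} + m\right) t{\left(-2 \right)} = \left(\frac{1}{11 + 112} + 279\right) \left(-2\right)^{2} \left(1 + 2 \left(-2\right)\right) = \left(\frac{1}{123} + 279\right) 4 \left(1 - 4\right) = \left(\frac{1}{123} + 279\right) 4 \left(-3\right) = \frac{34318}{123} \left(-12\right) = - \frac{137272}{41}$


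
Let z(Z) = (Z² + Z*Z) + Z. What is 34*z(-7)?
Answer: 3094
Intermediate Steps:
z(Z) = Z + 2*Z² (z(Z) = (Z² + Z²) + Z = 2*Z² + Z = Z + 2*Z²)
34*z(-7) = 34*(-7*(1 + 2*(-7))) = 34*(-7*(1 - 14)) = 34*(-7*(-13)) = 34*91 = 3094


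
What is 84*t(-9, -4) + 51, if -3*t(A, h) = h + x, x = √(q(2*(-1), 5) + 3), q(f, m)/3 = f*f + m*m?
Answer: 163 - 84*√10 ≈ -102.63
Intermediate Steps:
q(f, m) = 3*f² + 3*m² (q(f, m) = 3*(f*f + m*m) = 3*(f² + m²) = 3*f² + 3*m²)
x = 3*√10 (x = √((3*(2*(-1))² + 3*5²) + 3) = √((3*(-2)² + 3*25) + 3) = √((3*4 + 75) + 3) = √((12 + 75) + 3) = √(87 + 3) = √90 = 3*√10 ≈ 9.4868)
t(A, h) = -√10 - h/3 (t(A, h) = -(h + 3*√10)/3 = -√10 - h/3)
84*t(-9, -4) + 51 = 84*(-√10 - ⅓*(-4)) + 51 = 84*(-√10 + 4/3) + 51 = 84*(4/3 - √10) + 51 = (112 - 84*√10) + 51 = 163 - 84*√10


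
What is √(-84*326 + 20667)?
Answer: I*√6717 ≈ 81.957*I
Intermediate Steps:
√(-84*326 + 20667) = √(-27384 + 20667) = √(-6717) = I*√6717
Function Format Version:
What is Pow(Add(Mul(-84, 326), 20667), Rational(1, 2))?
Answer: Mul(I, Pow(6717, Rational(1, 2))) ≈ Mul(81.957, I)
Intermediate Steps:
Pow(Add(Mul(-84, 326), 20667), Rational(1, 2)) = Pow(Add(-27384, 20667), Rational(1, 2)) = Pow(-6717, Rational(1, 2)) = Mul(I, Pow(6717, Rational(1, 2)))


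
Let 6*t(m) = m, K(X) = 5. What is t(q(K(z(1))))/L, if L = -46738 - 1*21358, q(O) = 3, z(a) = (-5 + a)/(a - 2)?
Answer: -1/136192 ≈ -7.3426e-6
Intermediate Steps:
z(a) = (-5 + a)/(-2 + a)
L = -68096 (L = -46738 - 21358 = -68096)
t(m) = m/6
t(q(K(z(1))))/L = ((⅙)*3)/(-68096) = (½)*(-1/68096) = -1/136192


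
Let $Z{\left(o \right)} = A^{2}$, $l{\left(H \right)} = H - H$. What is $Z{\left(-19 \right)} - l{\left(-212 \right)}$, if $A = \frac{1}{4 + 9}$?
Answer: $\frac{1}{169} \approx 0.0059172$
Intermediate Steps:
$l{\left(H \right)} = 0$
$A = \frac{1}{13} \approx 0.076923$
$Z{\left(o \right)} = \frac{1}{169}$ ($Z{\left(o \right)} = \left(\frac{1}{13}\right)^{2} = \frac{1}{169}$)
$Z{\left(-19 \right)} - l{\left(-212 \right)} = \frac{1}{169} - 0 = \frac{1}{169} + 0 = \frac{1}{169}$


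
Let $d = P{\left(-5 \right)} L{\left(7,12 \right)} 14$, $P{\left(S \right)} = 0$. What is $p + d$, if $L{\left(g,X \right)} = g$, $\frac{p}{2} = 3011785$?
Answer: $6023570$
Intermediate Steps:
$p = 6023570$ ($p = 2 \cdot 3011785 = 6023570$)
$d = 0$ ($d = 0 \cdot 7 \cdot 14 = 0 \cdot 14 = 0$)
$p + d = 6023570 + 0 = 6023570$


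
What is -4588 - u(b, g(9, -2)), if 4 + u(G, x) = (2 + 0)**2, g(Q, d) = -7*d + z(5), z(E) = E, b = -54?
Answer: -4588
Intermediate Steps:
g(Q, d) = 5 - 7*d (g(Q, d) = -7*d + 5 = 5 - 7*d)
u(G, x) = 0 (u(G, x) = -4 + (2 + 0)**2 = -4 + 2**2 = -4 + 4 = 0)
-4588 - u(b, g(9, -2)) = -4588 - 1*0 = -4588 + 0 = -4588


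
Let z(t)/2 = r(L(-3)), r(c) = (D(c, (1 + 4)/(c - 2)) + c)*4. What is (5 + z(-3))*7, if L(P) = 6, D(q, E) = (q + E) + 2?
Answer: 889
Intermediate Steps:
D(q, E) = 2 + E + q (D(q, E) = (E + q) + 2 = 2 + E + q)
r(c) = 8 + 8*c + 20/(-2 + c) (r(c) = ((2 + (1 + 4)/(c - 2) + c) + c)*4 = ((2 + 5/(-2 + c) + c) + c)*4 = ((2 + c + 5/(-2 + c)) + c)*4 = (2 + 2*c + 5/(-2 + c))*4 = 8 + 8*c + 20/(-2 + c))
z(t) = 122 (z(t) = 2*(4*(1 - 2*6 + 2*6**2)/(-2 + 6)) = 2*(4*(1 - 12 + 2*36)/4) = 2*(4*(1/4)*(1 - 12 + 72)) = 2*(4*(1/4)*61) = 2*61 = 122)
(5 + z(-3))*7 = (5 + 122)*7 = 127*7 = 889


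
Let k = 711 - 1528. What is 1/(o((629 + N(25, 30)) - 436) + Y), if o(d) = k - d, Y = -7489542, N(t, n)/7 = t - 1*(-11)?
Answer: -1/7490804 ≈ -1.3350e-7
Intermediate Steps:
N(t, n) = 77 + 7*t (N(t, n) = 7*(t - 1*(-11)) = 7*(t + 11) = 7*(11 + t) = 77 + 7*t)
k = -817
o(d) = -817 - d
1/(o((629 + N(25, 30)) - 436) + Y) = 1/((-817 - ((629 + (77 + 7*25)) - 436)) - 7489542) = 1/((-817 - ((629 + (77 + 175)) - 436)) - 7489542) = 1/((-817 - ((629 + 252) - 436)) - 7489542) = 1/((-817 - (881 - 436)) - 7489542) = 1/((-817 - 1*445) - 7489542) = 1/((-817 - 445) - 7489542) = 1/(-1262 - 7489542) = 1/(-7490804) = -1/7490804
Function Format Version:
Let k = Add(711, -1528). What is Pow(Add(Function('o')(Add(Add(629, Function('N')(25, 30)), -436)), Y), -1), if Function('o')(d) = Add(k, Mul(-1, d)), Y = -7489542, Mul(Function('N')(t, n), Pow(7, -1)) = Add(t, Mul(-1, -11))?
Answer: Rational(-1, 7490804) ≈ -1.3350e-7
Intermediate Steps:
Function('N')(t, n) = Add(77, Mul(7, t)) (Function('N')(t, n) = Mul(7, Add(t, Mul(-1, -11))) = Mul(7, Add(t, 11)) = Mul(7, Add(11, t)) = Add(77, Mul(7, t)))
k = -817
Function('o')(d) = Add(-817, Mul(-1, d))
Pow(Add(Function('o')(Add(Add(629, Function('N')(25, 30)), -436)), Y), -1) = Pow(Add(Add(-817, Mul(-1, Add(Add(629, Add(77, Mul(7, 25))), -436))), -7489542), -1) = Pow(Add(Add(-817, Mul(-1, Add(Add(629, Add(77, 175)), -436))), -7489542), -1) = Pow(Add(Add(-817, Mul(-1, Add(Add(629, 252), -436))), -7489542), -1) = Pow(Add(Add(-817, Mul(-1, Add(881, -436))), -7489542), -1) = Pow(Add(Add(-817, Mul(-1, 445)), -7489542), -1) = Pow(Add(Add(-817, -445), -7489542), -1) = Pow(Add(-1262, -7489542), -1) = Pow(-7490804, -1) = Rational(-1, 7490804)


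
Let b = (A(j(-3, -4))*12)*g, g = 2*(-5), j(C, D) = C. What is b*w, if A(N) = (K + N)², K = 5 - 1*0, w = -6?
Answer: 2880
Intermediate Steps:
K = 5 (K = 5 + 0 = 5)
A(N) = (5 + N)²
g = -10
b = -480 (b = ((5 - 3)²*12)*(-10) = (2²*12)*(-10) = (4*12)*(-10) = 48*(-10) = -480)
b*w = -480*(-6) = 2880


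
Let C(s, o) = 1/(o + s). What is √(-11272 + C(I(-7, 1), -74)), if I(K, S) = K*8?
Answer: I*√190496930/130 ≈ 106.17*I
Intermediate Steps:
I(K, S) = 8*K
√(-11272 + C(I(-7, 1), -74)) = √(-11272 + 1/(-74 + 8*(-7))) = √(-11272 + 1/(-74 - 56)) = √(-11272 + 1/(-130)) = √(-11272 - 1/130) = √(-1465361/130) = I*√190496930/130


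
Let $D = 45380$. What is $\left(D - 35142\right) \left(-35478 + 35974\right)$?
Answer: $5078048$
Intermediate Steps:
$\left(D - 35142\right) \left(-35478 + 35974\right) = \left(45380 - 35142\right) \left(-35478 + 35974\right) = 10238 \cdot 496 = 5078048$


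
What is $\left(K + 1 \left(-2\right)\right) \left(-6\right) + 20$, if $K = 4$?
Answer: $8$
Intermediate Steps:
$\left(K + 1 \left(-2\right)\right) \left(-6\right) + 20 = \left(4 + 1 \left(-2\right)\right) \left(-6\right) + 20 = \left(4 - 2\right) \left(-6\right) + 20 = 2 \left(-6\right) + 20 = -12 + 20 = 8$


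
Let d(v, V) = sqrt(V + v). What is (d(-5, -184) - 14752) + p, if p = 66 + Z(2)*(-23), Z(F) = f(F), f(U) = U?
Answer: -14732 + 3*I*sqrt(21) ≈ -14732.0 + 13.748*I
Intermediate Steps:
Z(F) = F
p = 20 (p = 66 + 2*(-23) = 66 - 46 = 20)
(d(-5, -184) - 14752) + p = (sqrt(-184 - 5) - 14752) + 20 = (sqrt(-189) - 14752) + 20 = (3*I*sqrt(21) - 14752) + 20 = (-14752 + 3*I*sqrt(21)) + 20 = -14732 + 3*I*sqrt(21)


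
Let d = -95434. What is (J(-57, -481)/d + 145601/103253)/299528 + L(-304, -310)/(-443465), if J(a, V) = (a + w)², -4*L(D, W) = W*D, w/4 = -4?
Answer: 13908665865945956393/261777657788294381008 ≈ 0.053132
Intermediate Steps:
w = -16 (w = 4*(-4) = -16)
L(D, W) = -D*W/4 (L(D, W) = -W*D/4 = -D*W/4)
J(a, V) = (-16 + a)² (J(a, V) = (a - 16)² = (-16 + a)²)
(J(-57, -481)/d + 145601/103253)/299528 + L(-304, -310)/(-443465) = ((-16 - 57)²/(-95434) + 145601/103253)/299528 - ¼*(-304)*(-310)/(-443465) = ((-73)²*(-1/95434) + 145601*(1/103253))*(1/299528) - 23560*(-1/443465) = (5329*(-1/95434) + 145601/103253)*(1/299528) + 4712/88693 = (-5329/95434 + 145601/103253)*(1/299528) + 4712/88693 = (13345050597/9853846802)*(1/299528) + 4712/88693 = 13345050597/2951503024909456 + 4712/88693 = 13908665865945956393/261777657788294381008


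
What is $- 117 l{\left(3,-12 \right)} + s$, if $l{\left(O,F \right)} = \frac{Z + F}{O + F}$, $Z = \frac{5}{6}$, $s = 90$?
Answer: $- \frac{331}{6} \approx -55.167$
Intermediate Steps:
$Z = \frac{5}{6}$ ($Z = 5 \cdot \frac{1}{6} = \frac{5}{6} \approx 0.83333$)
$l{\left(O,F \right)} = \frac{\frac{5}{6} + F}{F + O}$ ($l{\left(O,F \right)} = \frac{\frac{5}{6} + F}{O + F} = \frac{\frac{5}{6} + F}{F + O}$)
$- 117 l{\left(3,-12 \right)} + s = - 117 \frac{\frac{5}{6} - 12}{-12 + 3} + 90 = - 117 \frac{1}{-9} \left(- \frac{67}{6}\right) + 90 = - 117 \left(\left(- \frac{1}{9}\right) \left(- \frac{67}{6}\right)\right) + 90 = \left(-117\right) \frac{67}{54} + 90 = - \frac{871}{6} + 90 = - \frac{331}{6}$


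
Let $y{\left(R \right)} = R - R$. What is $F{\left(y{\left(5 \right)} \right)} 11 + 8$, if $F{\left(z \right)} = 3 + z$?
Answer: $41$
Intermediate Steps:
$y{\left(R \right)} = 0$
$F{\left(y{\left(5 \right)} \right)} 11 + 8 = \left(3 + 0\right) 11 + 8 = 3 \cdot 11 + 8 = 33 + 8 = 41$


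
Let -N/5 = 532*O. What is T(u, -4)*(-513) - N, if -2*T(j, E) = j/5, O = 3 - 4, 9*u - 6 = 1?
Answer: -26201/10 ≈ -2620.1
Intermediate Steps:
u = 7/9 (u = ⅔ + (⅑)*1 = ⅔ + ⅑ = 7/9 ≈ 0.77778)
O = -1
T(j, E) = -j/10 (T(j, E) = -j/(2*5) = -j/10)
N = 2660 (N = -2660*(-1) = -5*(-532) = 2660)
T(u, -4)*(-513) - N = -⅒*7/9*(-513) - 1*2660 = -7/90*(-513) - 2660 = 399/10 - 2660 = -26201/10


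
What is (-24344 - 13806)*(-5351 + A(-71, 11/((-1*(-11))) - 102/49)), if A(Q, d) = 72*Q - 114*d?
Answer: 2761215250/7 ≈ 3.9446e+8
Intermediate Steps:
A(Q, d) = -114*d + 72*Q
(-24344 - 13806)*(-5351 + A(-71, 11/((-1*(-11))) - 102/49)) = (-24344 - 13806)*(-5351 + (-114*(11/((-1*(-11))) - 102/49) + 72*(-71))) = -38150*(-5351 + (-114*(11/11 - 102*1/49) - 5112)) = -38150*(-5351 + (-114*(11*(1/11) - 102/49) - 5112)) = -38150*(-5351 + (-114*(1 - 102/49) - 5112)) = -38150*(-5351 + (-114*(-53/49) - 5112)) = -38150*(-5351 + (6042/49 - 5112)) = -38150*(-5351 - 244446/49) = -38150*(-506645/49) = 2761215250/7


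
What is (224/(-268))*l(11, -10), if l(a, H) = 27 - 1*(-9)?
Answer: -2016/67 ≈ -30.090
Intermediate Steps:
l(a, H) = 36 (l(a, H) = 27 + 9 = 36)
(224/(-268))*l(11, -10) = (224/(-268))*36 = (224*(-1/268))*36 = -56/67*36 = -2016/67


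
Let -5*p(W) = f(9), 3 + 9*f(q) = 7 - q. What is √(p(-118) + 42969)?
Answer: √386722/3 ≈ 207.29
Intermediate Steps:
f(q) = 4/9 - q/9 (f(q) = -⅓ + (7 - q)/9 = -⅓ + (7/9 - q/9) = 4/9 - q/9)
p(W) = ⅑ (p(W) = -(4/9 - ⅑*9)/5 = -(4/9 - 1)/5 = -⅕*(-5/9) = ⅑)
√(p(-118) + 42969) = √(⅑ + 42969) = √(386722/9) = √386722/3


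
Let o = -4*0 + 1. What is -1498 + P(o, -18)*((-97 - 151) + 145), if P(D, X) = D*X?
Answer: 356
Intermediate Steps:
o = 1 (o = 0 + 1 = 1)
-1498 + P(o, -18)*((-97 - 151) + 145) = -1498 + (1*(-18))*((-97 - 151) + 145) = -1498 - 18*(-248 + 145) = -1498 - 18*(-103) = -1498 + 1854 = 356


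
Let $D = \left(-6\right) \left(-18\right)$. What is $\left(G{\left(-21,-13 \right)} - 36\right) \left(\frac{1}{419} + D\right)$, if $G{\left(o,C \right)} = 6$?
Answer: $- \frac{1357590}{419} \approx -3240.1$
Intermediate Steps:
$D = 108$
$\left(G{\left(-21,-13 \right)} - 36\right) \left(\frac{1}{419} + D\right) = \left(6 - 36\right) \left(\frac{1}{419} + 108\right) = - 30 \left(\frac{1}{419} + 108\right) = \left(-30\right) \frac{45253}{419} = - \frac{1357590}{419}$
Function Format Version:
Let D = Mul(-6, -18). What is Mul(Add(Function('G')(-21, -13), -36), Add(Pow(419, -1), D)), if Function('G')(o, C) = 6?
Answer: Rational(-1357590, 419) ≈ -3240.1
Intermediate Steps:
D = 108
Mul(Add(Function('G')(-21, -13), -36), Add(Pow(419, -1), D)) = Mul(Add(6, -36), Add(Pow(419, -1), 108)) = Mul(-30, Add(Rational(1, 419), 108)) = Mul(-30, Rational(45253, 419)) = Rational(-1357590, 419)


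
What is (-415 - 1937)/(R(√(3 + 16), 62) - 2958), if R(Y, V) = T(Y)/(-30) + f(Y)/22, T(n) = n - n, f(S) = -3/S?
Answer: 7108728704/8940314415 - 17248*√19/8940314415 ≈ 0.79512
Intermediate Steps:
T(n) = 0
R(Y, V) = -3/(22*Y) (R(Y, V) = 0/(-30) - 3/Y/22 = 0*(-1/30) - 3/Y*(1/22) = 0 - 3/(22*Y) = -3/(22*Y))
(-415 - 1937)/(R(√(3 + 16), 62) - 2958) = (-415 - 1937)/(-3/(22*√(3 + 16)) - 2958) = -2352/(-3*√19/19/22 - 2958) = -2352/(-3*√19/418 - 2958) = -2352/(-2958 - 3*√19/418)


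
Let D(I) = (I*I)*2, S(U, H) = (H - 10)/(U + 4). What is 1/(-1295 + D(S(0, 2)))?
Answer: -1/1287 ≈ -0.00077700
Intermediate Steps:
S(U, H) = (-10 + H)/(4 + U)
D(I) = 2*I² (D(I) = I²*2 = 2*I²)
1/(-1295 + D(S(0, 2))) = 1/(-1295 + 2*((-10 + 2)/(4 + 0))²) = 1/(-1295 + 2*(-8/4)²) = 1/(-1295 + 2*((¼)*(-8))²) = 1/(-1295 + 2*(-2)²) = 1/(-1295 + 2*4) = 1/(-1295 + 8) = 1/(-1287) = -1/1287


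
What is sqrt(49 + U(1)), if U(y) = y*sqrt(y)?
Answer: 5*sqrt(2) ≈ 7.0711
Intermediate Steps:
U(y) = y**(3/2)
sqrt(49 + U(1)) = sqrt(49 + 1**(3/2)) = sqrt(49 + 1) = sqrt(50) = 5*sqrt(2)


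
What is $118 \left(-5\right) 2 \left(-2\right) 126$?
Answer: $297360$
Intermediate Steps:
$118 \left(-5\right) 2 \left(-2\right) 126 = 118 \left(\left(-10\right) \left(-2\right)\right) 126 = 118 \cdot 20 \cdot 126 = 2360 \cdot 126 = 297360$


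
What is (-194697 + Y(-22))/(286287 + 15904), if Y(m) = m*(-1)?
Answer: -194675/302191 ≈ -0.64421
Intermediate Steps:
Y(m) = -m
(-194697 + Y(-22))/(286287 + 15904) = (-194697 - 1*(-22))/(286287 + 15904) = (-194697 + 22)/302191 = -194675*1/302191 = -194675/302191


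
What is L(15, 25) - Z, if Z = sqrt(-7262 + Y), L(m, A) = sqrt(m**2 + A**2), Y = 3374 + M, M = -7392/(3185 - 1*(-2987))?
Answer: 5*sqrt(34) - 2*I*sqrt(2314898094)/1543 ≈ 29.155 - 62.363*I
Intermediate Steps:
M = -1848/1543 (M = -7392/(3185 + 2987) = -7392/6172 = -7392*1/6172 = -1848/1543 ≈ -1.1977)
Y = 5204234/1543 (Y = 3374 - 1848/1543 = 5204234/1543 ≈ 3372.8)
L(m, A) = sqrt(A**2 + m**2)
Z = 2*I*sqrt(2314898094)/1543 (Z = sqrt(-7262 + 5204234/1543) = sqrt(-6001032/1543) = 2*I*sqrt(2314898094)/1543 ≈ 62.363*I)
L(15, 25) - Z = sqrt(25**2 + 15**2) - 2*I*sqrt(2314898094)/1543 = sqrt(625 + 225) - 2*I*sqrt(2314898094)/1543 = sqrt(850) - 2*I*sqrt(2314898094)/1543 = 5*sqrt(34) - 2*I*sqrt(2314898094)/1543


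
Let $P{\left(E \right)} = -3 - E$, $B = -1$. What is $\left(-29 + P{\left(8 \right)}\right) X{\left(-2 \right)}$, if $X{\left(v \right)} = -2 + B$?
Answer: $120$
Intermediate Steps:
$X{\left(v \right)} = -3$ ($X{\left(v \right)} = -2 - 1 = -3$)
$\left(-29 + P{\left(8 \right)}\right) X{\left(-2 \right)} = \left(-29 - 11\right) \left(-3\right) = \left(-40\right) \left(-3\right) = 120$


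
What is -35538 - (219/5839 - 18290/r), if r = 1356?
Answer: -140636077823/3958842 ≈ -35525.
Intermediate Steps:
-35538 - (219/5839 - 18290/r) = -35538 - (219/5839 - 18290/1356) = -35538 - (219*(1/5839) - 18290*1/1356) = -35538 - (219/5839 - 9145/678) = -35538 - 1*(-53249173/3958842) = -35538 + 53249173/3958842 = -140636077823/3958842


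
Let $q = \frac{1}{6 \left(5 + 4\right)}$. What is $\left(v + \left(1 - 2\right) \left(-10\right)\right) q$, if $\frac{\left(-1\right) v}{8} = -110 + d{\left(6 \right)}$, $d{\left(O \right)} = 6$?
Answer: $\frac{421}{27} \approx 15.593$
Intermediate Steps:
$v = 832$ ($v = - 8 \left(-110 + 6\right) = \left(-8\right) \left(-104\right) = 832$)
$q = \frac{1}{54}$ ($q = \frac{1}{6 \cdot 9} = \frac{1}{54} \approx 0.018519$)
$\left(v + \left(1 - 2\right) \left(-10\right)\right) q = \left(832 + \left(1 - 2\right) \left(-10\right)\right) \frac{1}{54} = \left(832 - -10\right) \frac{1}{54} = \left(832 + 10\right) \frac{1}{54} = 842 \cdot \frac{1}{54} = \frac{421}{27}$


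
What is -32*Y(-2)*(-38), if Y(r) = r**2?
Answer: 4864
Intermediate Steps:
-32*Y(-2)*(-38) = -32*(-2)**2*(-38) = -32*4*(-38) = -128*(-38) = 4864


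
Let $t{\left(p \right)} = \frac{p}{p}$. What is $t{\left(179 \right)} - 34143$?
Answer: $-34142$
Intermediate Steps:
$t{\left(p \right)} = 1$
$t{\left(179 \right)} - 34143 = 1 - 34143 = -34142$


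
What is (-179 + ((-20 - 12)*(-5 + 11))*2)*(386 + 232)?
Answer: -347934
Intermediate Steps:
(-179 + ((-20 - 12)*(-5 + 11))*2)*(386 + 232) = (-179 - 32*6*2)*618 = (-179 - 192*2)*618 = (-179 - 384)*618 = -563*618 = -347934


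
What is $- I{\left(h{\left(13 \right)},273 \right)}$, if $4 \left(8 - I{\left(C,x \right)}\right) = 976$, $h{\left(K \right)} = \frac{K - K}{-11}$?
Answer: $236$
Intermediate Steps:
$h{\left(K \right)} = 0$ ($h{\left(K \right)} = 0 \left(- \frac{1}{11}\right) = 0$)
$I{\left(C,x \right)} = -236$ ($I{\left(C,x \right)} = 8 - 244 = -236$)
$- I{\left(h{\left(13 \right)},273 \right)} = \left(-1\right) \left(-236\right) = 236$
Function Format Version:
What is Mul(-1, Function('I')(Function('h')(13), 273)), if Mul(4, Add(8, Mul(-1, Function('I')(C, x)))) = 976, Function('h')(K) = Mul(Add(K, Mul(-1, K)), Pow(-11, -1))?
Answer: 236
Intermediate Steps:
Function('h')(K) = 0 (Function('h')(K) = Mul(0, Rational(-1, 11)) = 0)
Function('I')(C, x) = -236 (Function('I')(C, x) = Add(8, Mul(Rational(-1, 4), 976)) = Add(8, -244) = -236)
Mul(-1, Function('I')(Function('h')(13), 273)) = Mul(-1, -236) = 236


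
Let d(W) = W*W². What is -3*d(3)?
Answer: -81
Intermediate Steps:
d(W) = W³
-3*d(3) = -3*3³ = -3*27 = -81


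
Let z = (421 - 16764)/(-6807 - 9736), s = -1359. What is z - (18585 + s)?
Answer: -284953375/16543 ≈ -17225.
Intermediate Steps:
z = 16343/16543 (z = -16343/(-16543) = -16343*(-1/16543) = 16343/16543 ≈ 0.98791)
z - (18585 + s) = 16343/16543 - (18585 - 1359) = 16343/16543 - 1*17226 = 16343/16543 - 17226 = -284953375/16543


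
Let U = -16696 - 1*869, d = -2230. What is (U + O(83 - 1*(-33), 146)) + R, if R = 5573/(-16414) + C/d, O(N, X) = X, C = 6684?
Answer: -318856814073/18301610 ≈ -17422.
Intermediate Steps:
R = -61069483/18301610 (R = 5573/(-16414) + 6684/(-2230) = 5573*(-1/16414) + 6684*(-1/2230) = -5573/16414 - 3342/1115 = -61069483/18301610 ≈ -3.3368)
U = -17565 (U = -16696 - 869 = -17565)
(U + O(83 - 1*(-33), 146)) + R = (-17565 + 146) - 61069483/18301610 = -17419 - 61069483/18301610 = -318856814073/18301610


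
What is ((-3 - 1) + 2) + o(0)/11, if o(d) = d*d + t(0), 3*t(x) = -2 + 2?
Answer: -2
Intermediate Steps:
t(x) = 0 (t(x) = (-2 + 2)/3 = (1/3)*0 = 0)
o(d) = d**2 (o(d) = d*d + 0 = d**2 + 0 = d**2)
((-3 - 1) + 2) + o(0)/11 = ((-3 - 1) + 2) + 0**2/11 = (-4 + 2) + 0*(1/11) = -2 + 0 = -2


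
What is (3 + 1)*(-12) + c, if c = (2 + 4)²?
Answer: -12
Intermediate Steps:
c = 36 (c = 6² = 36)
(3 + 1)*(-12) + c = (3 + 1)*(-12) + 36 = 4*(-12) + 36 = -48 + 36 = -12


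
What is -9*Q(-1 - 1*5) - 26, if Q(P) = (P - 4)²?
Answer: -926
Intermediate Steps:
Q(P) = (-4 + P)²
-9*Q(-1 - 1*5) - 26 = -9*(-4 + (-1 - 1*5))² - 26 = -9*(-4 + (-1 - 5))² - 26 = -9*(-4 - 6)² - 26 = -9*(-10)² - 26 = -9*100 - 26 = -900 - 26 = -926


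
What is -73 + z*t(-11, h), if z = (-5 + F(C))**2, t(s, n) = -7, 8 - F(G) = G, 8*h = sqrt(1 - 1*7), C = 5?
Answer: -101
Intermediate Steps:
h = I*sqrt(6)/8 (h = sqrt(1 - 1*7)/8 = sqrt(1 - 7)/8 = sqrt(-6)/8 = (I*sqrt(6))/8 = I*sqrt(6)/8 ≈ 0.30619*I)
F(G) = 8 - G
z = 4 (z = (-5 + (8 - 1*5))**2 = (-5 + (8 - 5))**2 = (-5 + 3)**2 = (-2)**2 = 4)
-73 + z*t(-11, h) = -73 + 4*(-7) = -73 - 28 = -101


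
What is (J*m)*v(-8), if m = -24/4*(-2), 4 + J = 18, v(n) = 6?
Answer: 1008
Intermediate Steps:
J = 14 (J = -4 + 18 = 14)
m = 12 (m = -24/4*(-2) = -4*3/2*(-2) = -6*(-2) = 12)
(J*m)*v(-8) = (14*12)*6 = 168*6 = 1008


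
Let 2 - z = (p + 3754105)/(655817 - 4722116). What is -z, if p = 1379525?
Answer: -4422076/1355433 ≈ -3.2625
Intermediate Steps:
z = 4422076/1355433 (z = 2 - (1379525 + 3754105)/(655817 - 4722116) = 2 - 5133630/(-4066299) = 2 - 5133630*(-1)/4066299 = 2 - 1*(-1711210/1355433) = 2 + 1711210/1355433 = 4422076/1355433 ≈ 3.2625)
-z = -1*4422076/1355433 = -4422076/1355433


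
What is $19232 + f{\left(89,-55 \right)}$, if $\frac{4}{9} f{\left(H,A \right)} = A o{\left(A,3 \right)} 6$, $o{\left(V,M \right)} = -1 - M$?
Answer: $22202$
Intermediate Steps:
$f{\left(H,A \right)} = - 54 A$ ($f{\left(H,A \right)} = \frac{9 A \left(-1 - 3\right) 6}{4} = \frac{9 A \left(-4\right) 6}{4} = \frac{9 - 4 A 6}{4} = \frac{9 \left(- 24 A\right)}{4} = - 54 A$)
$19232 + f{\left(89,-55 \right)} = 19232 - -2970 = 19232 + 2970 = 22202$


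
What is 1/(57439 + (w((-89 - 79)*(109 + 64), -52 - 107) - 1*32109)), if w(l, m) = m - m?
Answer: 1/25330 ≈ 3.9479e-5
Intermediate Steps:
w(l, m) = 0
1/(57439 + (w((-89 - 79)*(109 + 64), -52 - 107) - 1*32109)) = 1/(57439 + (0 - 1*32109)) = 1/(57439 + (0 - 32109)) = 1/(57439 - 32109) = 1/25330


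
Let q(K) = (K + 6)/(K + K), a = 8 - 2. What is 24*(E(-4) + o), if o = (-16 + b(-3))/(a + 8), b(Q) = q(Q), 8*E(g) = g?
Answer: -282/7 ≈ -40.286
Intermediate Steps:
E(g) = g/8
a = 6
q(K) = (6 + K)/(2*K) (q(K) = (6 + K)/((2*K)) = (6 + K)*(1/(2*K)) = (6 + K)/(2*K))
b(Q) = (6 + Q)/(2*Q)
o = -33/28 (o = (-16 + (½)*(6 - 3)/(-3))/(6 + 8) = (-16 + (½)*(-⅓)*3)/14 = (-16 - ½)*(1/14) = -33/2*1/14 = -33/28 ≈ -1.1786)
24*(E(-4) + o) = 24*((⅛)*(-4) - 33/28) = 24*(-½ - 33/28) = 24*(-47/28) = -282/7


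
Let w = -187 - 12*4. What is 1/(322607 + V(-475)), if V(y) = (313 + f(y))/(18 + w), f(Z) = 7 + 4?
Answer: 217/70005395 ≈ 3.0998e-6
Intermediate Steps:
f(Z) = 11
w = -235 (w = -187 - 48 = -235)
V(y) = -324/217 (V(y) = (313 + 11)/(18 - 235) = 324/(-217) = 324*(-1/217) = -324/217)
1/(322607 + V(-475)) = 1/(322607 - 324/217) = 1/(70005395/217) = 217/70005395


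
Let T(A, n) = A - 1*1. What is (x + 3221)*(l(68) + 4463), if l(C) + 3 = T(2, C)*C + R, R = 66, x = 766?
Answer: 18316278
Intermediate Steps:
T(A, n) = -1 + A (T(A, n) = A - 1 = -1 + A)
l(C) = 63 + C (l(C) = -3 + ((-1 + 2)*C + 66) = -3 + (1*C + 66) = -3 + (C + 66) = -3 + (66 + C) = 63 + C)
(x + 3221)*(l(68) + 4463) = (766 + 3221)*((63 + 68) + 4463) = 3987*(131 + 4463) = 3987*4594 = 18316278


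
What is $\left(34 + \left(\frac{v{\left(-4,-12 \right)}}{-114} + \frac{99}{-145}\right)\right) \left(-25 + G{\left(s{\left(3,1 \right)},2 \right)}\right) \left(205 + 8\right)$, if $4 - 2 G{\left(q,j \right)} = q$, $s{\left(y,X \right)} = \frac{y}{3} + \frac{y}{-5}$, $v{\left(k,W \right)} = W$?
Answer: $- \frac{78451308}{475} \approx -1.6516 \cdot 10^{5}$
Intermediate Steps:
$s{\left(y,X \right)} = \frac{2 y}{15}$ ($s{\left(y,X \right)} = y \frac{1}{3} + y \left(- \frac{1}{5}\right) = \frac{y}{3} - \frac{y}{5} = \frac{2 y}{15}$)
$G{\left(q,j \right)} = 2 - \frac{q}{2}$
$\left(34 + \left(\frac{v{\left(-4,-12 \right)}}{-114} + \frac{99}{-145}\right)\right) \left(-25 + G{\left(s{\left(3,1 \right)},2 \right)}\right) \left(205 + 8\right) = \left(34 + \left(- \frac{12}{-114} + \frac{99}{-145}\right)\right) \left(-25 + \left(2 - \frac{\frac{2}{15} \cdot 3}{2}\right)\right) \left(205 + 8\right) = \left(34 + \left(\left(-12\right) \left(- \frac{1}{114}\right) + 99 \left(- \frac{1}{145}\right)\right)\right) \left(-25 + \left(2 - \frac{1}{5}\right)\right) 213 = \left(34 + \left(\frac{2}{19} - \frac{99}{145}\right)\right) \left(-25 + \left(2 - \frac{1}{5}\right)\right) 213 = \left(34 - \frac{1591}{2755}\right) \left(-25 + \frac{9}{5}\right) 213 = \frac{92079 \left(\left(- \frac{116}{5}\right) 213\right)}{2755} = \frac{92079}{2755} \left(- \frac{24708}{5}\right) = - \frac{78451308}{475}$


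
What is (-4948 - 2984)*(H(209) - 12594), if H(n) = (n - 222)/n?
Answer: 20878285188/209 ≈ 9.9896e+7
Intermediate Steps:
H(n) = (-222 + n)/n
(-4948 - 2984)*(H(209) - 12594) = (-4948 - 2984)*((-222 + 209)/209 - 12594) = -7932*((1/209)*(-13) - 12594) = -7932*(-13/209 - 12594) = -7932*(-2632159/209) = 20878285188/209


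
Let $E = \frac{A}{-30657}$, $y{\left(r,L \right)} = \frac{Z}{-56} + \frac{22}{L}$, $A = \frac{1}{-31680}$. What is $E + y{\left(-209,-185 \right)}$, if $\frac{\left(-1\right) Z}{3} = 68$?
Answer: $\frac{886426799011}{251544363840} \approx 3.5239$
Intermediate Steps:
$Z = -204$ ($Z = \left(-3\right) 68 = -204$)
$A = - \frac{1}{31680} \approx -3.1566 \cdot 10^{-5}$
$y{\left(r,L \right)} = \frac{51}{14} + \frac{22}{L}$ ($y{\left(r,L \right)} = - \frac{204}{-56} + \frac{22}{L} = \left(-204\right) \left(- \frac{1}{56}\right) + \frac{22}{L} = \frac{51}{14} + \frac{22}{L}$)
$E = \frac{1}{971213760}$ ($E = - \frac{1}{31680 \left(-30657\right)} = \left(- \frac{1}{31680}\right) \left(- \frac{1}{30657}\right) = \frac{1}{971213760} \approx 1.0296 \cdot 10^{-9}$)
$E + y{\left(-209,-185 \right)} = \frac{1}{971213760} + \left(\frac{51}{14} + \frac{22}{-185}\right) = \frac{1}{971213760} + \left(\frac{51}{14} + 22 \left(- \frac{1}{185}\right)\right) = \frac{1}{971213760} + \left(\frac{51}{14} - \frac{22}{185}\right) = \frac{1}{971213760} + \frac{9127}{2590} = \frac{886426799011}{251544363840}$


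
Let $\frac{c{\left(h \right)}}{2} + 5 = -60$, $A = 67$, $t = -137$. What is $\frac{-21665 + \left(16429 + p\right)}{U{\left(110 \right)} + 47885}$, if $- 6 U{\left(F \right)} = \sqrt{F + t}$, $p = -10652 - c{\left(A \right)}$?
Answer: $- \frac{3018287320}{9171892903} - \frac{31516 i \sqrt{3}}{9171892903} \approx -0.32908 - 5.9516 \cdot 10^{-6} i$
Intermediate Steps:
$c{\left(h \right)} = -130$ ($c{\left(h \right)} = -10 + 2 \left(-60\right) = -10 - 120 = -130$)
$p = -10522$ ($p = -10652 - -130 = -10652 + 130 = -10522$)
$U{\left(F \right)} = - \frac{\sqrt{-137 + F}}{6}$ ($U{\left(F \right)} = - \frac{\sqrt{F - 137}}{6} = - \frac{\sqrt{-137 + F}}{6}$)
$\frac{-21665 + \left(16429 + p\right)}{U{\left(110 \right)} + 47885} = \frac{-21665 + \left(16429 - 10522\right)}{- \frac{\sqrt{-137 + 110}}{6} + 47885} = \frac{-21665 + 5907}{- \frac{\sqrt{-27}}{6} + 47885} = - \frac{15758}{- \frac{3 i \sqrt{3}}{6} + 47885} = - \frac{15758}{- \frac{i \sqrt{3}}{2} + 47885} = - \frac{15758}{47885 - \frac{i \sqrt{3}}{2}}$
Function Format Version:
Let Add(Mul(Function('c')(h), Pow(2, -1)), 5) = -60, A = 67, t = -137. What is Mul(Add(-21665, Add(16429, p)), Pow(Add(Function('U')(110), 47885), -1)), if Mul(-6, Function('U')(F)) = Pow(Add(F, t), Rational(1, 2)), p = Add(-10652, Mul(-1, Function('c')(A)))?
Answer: Add(Rational(-3018287320, 9171892903), Mul(Rational(-31516, 9171892903), I, Pow(3, Rational(1, 2)))) ≈ Add(-0.32908, Mul(-5.9516e-6, I))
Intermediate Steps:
Function('c')(h) = -130 (Function('c')(h) = Add(-10, Mul(2, -60)) = Add(-10, -120) = -130)
p = -10522 (p = Add(-10652, Mul(-1, -130)) = Add(-10652, 130) = -10522)
Function('U')(F) = Mul(Rational(-1, 6), Pow(Add(-137, F), Rational(1, 2))) (Function('U')(F) = Mul(Rational(-1, 6), Pow(Add(F, -137), Rational(1, 2))) = Mul(Rational(-1, 6), Pow(Add(-137, F), Rational(1, 2))))
Mul(Add(-21665, Add(16429, p)), Pow(Add(Function('U')(110), 47885), -1)) = Mul(Add(-21665, Add(16429, -10522)), Pow(Add(Mul(Rational(-1, 6), Pow(Add(-137, 110), Rational(1, 2))), 47885), -1)) = Mul(Add(-21665, 5907), Pow(Add(Mul(Rational(-1, 6), Pow(-27, Rational(1, 2))), 47885), -1)) = Mul(-15758, Pow(Add(Mul(Rational(-1, 6), Mul(3, I, Pow(3, Rational(1, 2)))), 47885), -1)) = Mul(-15758, Pow(Add(Mul(Rational(-1, 2), I, Pow(3, Rational(1, 2))), 47885), -1)) = Mul(-15758, Pow(Add(47885, Mul(Rational(-1, 2), I, Pow(3, Rational(1, 2)))), -1))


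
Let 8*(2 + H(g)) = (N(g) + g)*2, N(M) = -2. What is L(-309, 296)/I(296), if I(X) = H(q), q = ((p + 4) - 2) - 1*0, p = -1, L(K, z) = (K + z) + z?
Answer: -1132/9 ≈ -125.78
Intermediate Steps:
L(K, z) = K + 2*z
q = 1 (q = ((-1 + 4) - 2) - 1*0 = (3 - 2) + 0 = 1 + 0 = 1)
H(g) = -5/2 + g/4 (H(g) = -2 + ((-2 + g)*2)/8 = -2 + (-4 + 2*g)/8 = -2 + (-½ + g/4) = -5/2 + g/4)
I(X) = -9/4 (I(X) = -5/2 + (¼)*1 = -5/2 + ¼ = -9/4)
L(-309, 296)/I(296) = (-309 + 2*296)/(-9/4) = (-309 + 592)*(-4/9) = 283*(-4/9) = -1132/9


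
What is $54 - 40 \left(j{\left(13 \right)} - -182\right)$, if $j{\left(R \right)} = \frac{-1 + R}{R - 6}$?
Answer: $- \frac{51062}{7} \approx -7294.6$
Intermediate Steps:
$j{\left(R \right)} = \frac{-1 + R}{-6 + R}$
$54 - 40 \left(j{\left(13 \right)} - -182\right) = 54 - 40 \left(\frac{-1 + 13}{-6 + 13} - -182\right) = 54 - 40 \left(\frac{1}{7} \cdot 12 + 182\right) = 54 - 40 \left(\frac{12}{7} + 182\right) = 54 - \frac{51440}{7} = - \frac{51062}{7}$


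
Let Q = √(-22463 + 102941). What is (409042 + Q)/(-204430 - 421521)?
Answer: -409042/625951 - 3*√8942/625951 ≈ -0.65393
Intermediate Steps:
Q = 3*√8942 (Q = √80478 = 3*√8942 ≈ 283.69)
(409042 + Q)/(-204430 - 421521) = (409042 + 3*√8942)/(-204430 - 421521) = (409042 + 3*√8942)/(-625951) = (409042 + 3*√8942)*(-1/625951) = -409042/625951 - 3*√8942/625951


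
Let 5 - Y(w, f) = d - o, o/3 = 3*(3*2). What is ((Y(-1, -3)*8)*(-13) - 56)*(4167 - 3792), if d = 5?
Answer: -2127000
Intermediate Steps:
o = 54 (o = 3*(3*(3*2)) = 3*(3*6) = 3*18 = 54)
Y(w, f) = 54 (Y(w, f) = 5 - (5 - 1*54) = 5 - (5 - 54) = 5 - 1*(-49) = 5 + 49 = 54)
((Y(-1, -3)*8)*(-13) - 56)*(4167 - 3792) = ((54*8)*(-13) - 56)*(4167 - 3792) = (432*(-13) - 56)*375 = (-5616 - 56)*375 = -5672*375 = -2127000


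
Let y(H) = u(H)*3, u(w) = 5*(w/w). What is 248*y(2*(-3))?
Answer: 3720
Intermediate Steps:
u(w) = 5 (u(w) = 5*1 = 5)
y(H) = 15 (y(H) = 5*3 = 15)
248*y(2*(-3)) = 248*15 = 3720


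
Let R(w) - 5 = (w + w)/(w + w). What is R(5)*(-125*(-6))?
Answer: 4500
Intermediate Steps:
R(w) = 6 (R(w) = 5 + (w + w)/(w + w) = 5 + (2*w)/((2*w)) = 5 + (2*w)*(1/(2*w)) = 5 + 1 = 6)
R(5)*(-125*(-6)) = 6*(-125*(-6)) = 6*750 = 4500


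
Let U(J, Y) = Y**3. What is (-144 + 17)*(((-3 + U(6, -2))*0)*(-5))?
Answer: 0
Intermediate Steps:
(-144 + 17)*(((-3 + U(6, -2))*0)*(-5)) = (-144 + 17)*(((-3 + (-2)**3)*0)*(-5)) = -127*(-3 - 8)*0*(-5) = -127*(-11*0)*(-5) = -0*(-5) = -127*0 = 0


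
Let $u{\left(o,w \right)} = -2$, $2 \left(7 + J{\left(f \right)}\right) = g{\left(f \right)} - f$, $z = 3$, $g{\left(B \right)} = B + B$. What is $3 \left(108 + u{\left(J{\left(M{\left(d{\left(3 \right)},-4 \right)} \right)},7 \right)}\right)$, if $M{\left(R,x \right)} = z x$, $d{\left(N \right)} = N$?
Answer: $318$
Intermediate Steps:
$g{\left(B \right)} = 2 B$
$M{\left(R,x \right)} = 3 x$
$J{\left(f \right)} = -7 + \frac{f}{2}$ ($J{\left(f \right)} = -7 + \frac{2 f - f}{2} = -7 + \frac{f}{2}$)
$3 \left(108 + u{\left(J{\left(M{\left(d{\left(3 \right)},-4 \right)} \right)},7 \right)}\right) = 3 \left(108 - 2\right) = 3 \cdot 106 = 318$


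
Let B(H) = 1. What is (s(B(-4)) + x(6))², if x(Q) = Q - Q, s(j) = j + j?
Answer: 4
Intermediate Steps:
s(j) = 2*j
x(Q) = 0
(s(B(-4)) + x(6))² = (2*1 + 0)² = (2 + 0)² = 2² = 4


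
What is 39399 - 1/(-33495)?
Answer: 1319669506/33495 ≈ 39399.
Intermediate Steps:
39399 - 1/(-33495) = 39399 - 1*(-1/33495) = 39399 + 1/33495 = 1319669506/33495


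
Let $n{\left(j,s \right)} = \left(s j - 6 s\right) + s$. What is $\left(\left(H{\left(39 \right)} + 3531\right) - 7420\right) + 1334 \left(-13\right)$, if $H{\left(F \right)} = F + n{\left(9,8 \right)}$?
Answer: $-21160$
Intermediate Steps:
$n{\left(j,s \right)} = - 5 s + j s$ ($n{\left(j,s \right)} = \left(j s - 6 s\right) + s = \left(- 6 s + j s\right) + s = - 5 s + j s$)
$H{\left(F \right)} = 32 + F$ ($H{\left(F \right)} = F + 8 \left(-5 + 9\right) = F + 8 \cdot 4 = F + 32 = 32 + F$)
$\left(\left(H{\left(39 \right)} + 3531\right) - 7420\right) + 1334 \left(-13\right) = \left(\left(\left(32 + 39\right) + 3531\right) - 7420\right) + 1334 \left(-13\right) = \left(\left(71 + 3531\right) - 7420\right) - 17342 = \left(3602 - 7420\right) - 17342 = -3818 - 17342 = -21160$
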